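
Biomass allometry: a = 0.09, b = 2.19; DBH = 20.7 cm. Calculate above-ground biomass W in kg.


Formula: W = a * DBH^b  (allometric power law)
DBH^b = 20.7^2.19 = 762.0352
W = 0.09 * 762.0352 = 68.6 kg

68.6


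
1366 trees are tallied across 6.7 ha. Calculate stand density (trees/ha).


Formula: Stand Density = N_trees / Area_ha
Density = 1366 trees / 6.7 ha
Density = 204 trees/ha

204


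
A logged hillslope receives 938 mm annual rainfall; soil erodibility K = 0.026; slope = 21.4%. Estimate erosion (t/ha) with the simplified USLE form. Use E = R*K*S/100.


Formula: E = R * K * S / 100  (simplified USLE)
R * K = 938 * 0.026 = 24.388
E = 24.388 * 21.4 / 100 = 5.22 t/ha

5.22


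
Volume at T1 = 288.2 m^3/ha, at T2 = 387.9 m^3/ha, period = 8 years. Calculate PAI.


Formula: PAI = (V_T2 - V_T1) / (T2 - T1)
Volume increment = 387.9 - 288.2 = 99.7 m^3/ha
PAI = 99.7 / 8 = 12.46 m^3/ha/year

12.46


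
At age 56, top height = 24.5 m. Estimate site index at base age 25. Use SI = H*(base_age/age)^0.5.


Formula: SI = H_dom * (base_age / age)^0.5
Age ratio = 25 / 56 = 0.44643
sqrt(age_ratio) = 0.66815
SI = 24.5 * 0.66815 = 16.4 m

16.4


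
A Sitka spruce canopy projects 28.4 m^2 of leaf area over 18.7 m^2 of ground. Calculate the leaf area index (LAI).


Formula: LAI = total leaf area / ground area  (dimensionless)
LAI = 28.4 m^2 / 18.7 m^2
LAI = 1.52

1.52


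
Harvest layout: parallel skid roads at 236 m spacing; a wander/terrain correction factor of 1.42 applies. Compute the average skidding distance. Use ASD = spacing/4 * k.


Formula: ASD = (spacing / 4) * correction
Uncorrected distance = spacing / 4 = 236 / 4 = 59 m
ASD = 59 * 1.42 = 84 m

84


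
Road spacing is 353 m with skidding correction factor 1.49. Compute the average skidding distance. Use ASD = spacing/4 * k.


Formula: ASD = (spacing / 4) * correction
Uncorrected distance = spacing / 4 = 353 / 4 = 88.25 m
ASD = 88.25 * 1.49 = 131 m

131


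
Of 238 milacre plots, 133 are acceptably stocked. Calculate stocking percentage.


Formula: Stocking % = stocked plots / total plots * 100
Stocking = 133 / 238 * 100
Stocking = 0.5588 * 100 = 55.9%

55.9


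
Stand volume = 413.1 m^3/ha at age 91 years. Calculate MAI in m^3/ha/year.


Formula: MAI = Total Volume / Stand Age
MAI = 413.1 m^3/ha / 91 years
MAI = 4.54 m^3/ha/year

4.54


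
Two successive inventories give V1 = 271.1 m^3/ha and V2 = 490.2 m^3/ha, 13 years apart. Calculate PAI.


Formula: PAI = (V_T2 - V_T1) / (T2 - T1)
Volume increment = 490.2 - 271.1 = 219.1 m^3/ha
PAI = 219.1 / 13 = 16.85 m^3/ha/year

16.85


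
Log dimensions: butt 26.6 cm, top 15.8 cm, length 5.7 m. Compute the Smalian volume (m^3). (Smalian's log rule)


Smalian: V = (A1 + A2)/2 * L,  A = pi*(D/200)^2
A1 = pi*(26.6/200)^2 = 0.055572 m^2
A2 = pi*(15.8/200)^2 = 0.019607 m^2
V = (0.055572+0.019607)/2*5.7 = 0.2143 m^3

0.2143


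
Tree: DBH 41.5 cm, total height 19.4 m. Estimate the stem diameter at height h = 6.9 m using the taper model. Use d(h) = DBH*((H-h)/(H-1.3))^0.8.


Taper: d(h) = DBH * ((H - h) / (H - 1.3))^0.8
Numerator = H - h = 19.4 - 6.9 = 12.5 m
Denominator = H - 1.3 = 19.4 - 1.3 = 18.1 m
Ratio = 12.5 / 18.1 = 0.69061
d = 41.5 * 0.69061^0.8 = 30.9 cm

30.9


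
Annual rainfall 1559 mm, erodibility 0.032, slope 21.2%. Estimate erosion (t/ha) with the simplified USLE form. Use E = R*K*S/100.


Formula: E = R * K * S / 100  (simplified USLE)
R * K = 1559 * 0.032 = 49.888
E = 49.888 * 21.2 / 100 = 10.58 t/ha

10.58


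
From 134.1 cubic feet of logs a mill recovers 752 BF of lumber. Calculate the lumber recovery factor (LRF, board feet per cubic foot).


Formula: LRF = Lumber Output (BF) / Log Input (ft^3)
LRF = 752 BF / 134.1 ft^3
LRF = 5.61 BF/ft^3

5.61


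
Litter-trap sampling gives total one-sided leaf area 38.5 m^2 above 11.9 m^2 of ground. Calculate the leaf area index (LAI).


Formula: LAI = total leaf area / ground area  (dimensionless)
LAI = 38.5 m^2 / 11.9 m^2
LAI = 3.24

3.24


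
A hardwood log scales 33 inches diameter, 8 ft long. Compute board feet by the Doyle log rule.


Doyle: BF = (D - 4)^2 * L / 16
Adjusted diameter = 33 - 4 = 29 in
(D-4)^2 = 29^2 = 841
BF = 841 * 8 / 16 = 421 BF

421


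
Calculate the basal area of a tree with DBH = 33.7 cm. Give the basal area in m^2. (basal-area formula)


Formula: BA = pi * (DBH/2)^2 / 10000  (cm^2 to m^2)
Radius = DBH/2 = 33.7/2 = 16.85 cm
BA = pi * 16.85^2 / 10000
   = 891.9688 cm^2 / 10000
   = 0.0892 m^2

0.0892


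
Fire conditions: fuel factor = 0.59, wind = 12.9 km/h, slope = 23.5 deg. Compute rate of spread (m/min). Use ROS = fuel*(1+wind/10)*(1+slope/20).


Formula: ROS = fuel * (1 + wind/10) * (1 + slope/20)
Wind factor = 1 + 12.9/10 = 2.29
Slope factor = 1 + 23.5/20 = 2.175
ROS = 0.59 * 2.29 * 2.175 = 2.94 m/min

2.94


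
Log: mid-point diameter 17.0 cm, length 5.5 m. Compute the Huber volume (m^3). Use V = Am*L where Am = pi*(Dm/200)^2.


Huber: V = Am * L,  Am = pi*(Dm/200)^2
Am = pi*(17.0/200)^2 = 0.022698 m^2
V = 0.022698*5.5 = 0.1248 m^3

0.1248


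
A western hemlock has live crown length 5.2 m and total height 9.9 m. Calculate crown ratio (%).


Formula: Crown Ratio = (Crown Length / Total Height) * 100
CR = (5.2 m / 9.9 m) * 100
CR = 0.5253 * 100 = 52.5%

52.5


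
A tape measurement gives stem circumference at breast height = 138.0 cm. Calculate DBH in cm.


Formula: DBH = C / pi
DBH = 138.0 / pi
pi = 3.14159...
DBH = 43.9 cm

43.9


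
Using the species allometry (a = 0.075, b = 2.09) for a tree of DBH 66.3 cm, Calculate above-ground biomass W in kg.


Formula: W = a * DBH^b  (allometric power law)
DBH^b = 66.3^2.09 = 6411.5536
W = 0.075 * 6411.5536 = 480.9 kg

480.9


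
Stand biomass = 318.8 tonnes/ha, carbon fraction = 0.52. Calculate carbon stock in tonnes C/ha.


Formula: Carbon Stock = Biomass * Carbon Fraction
C = 318.8 t/ha * 0.52
C = 165.8 t C/ha

165.8


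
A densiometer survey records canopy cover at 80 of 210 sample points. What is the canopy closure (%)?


Formula: Canopy closure = covered points / total points * 100
Closure = 80 / 210 * 100
Closure = 0.381 * 100 = 38.1%

38.1


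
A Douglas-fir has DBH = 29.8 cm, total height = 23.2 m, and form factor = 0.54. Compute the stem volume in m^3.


Formula: V = pi * (DBH/200)^2 * H * ff
Radius = DBH/200 = 29.8/200 = 0.149 m
Radius^2 = 0.149^2 = 0.022201 m^2
V = pi * 0.022201 * 23.2 * 0.54
V = 0.874 m^3

0.874


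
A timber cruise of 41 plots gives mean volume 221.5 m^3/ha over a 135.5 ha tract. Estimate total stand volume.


Formula: Total Volume = Mean Volume per ha * Total Area
Total Volume = 221.5 m^3/ha * 135.5 ha
Total Volume = 30013 m^3

30013


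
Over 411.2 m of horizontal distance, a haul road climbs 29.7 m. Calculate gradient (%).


Formula: Gradient = rise / run * 100
Gradient = 29.7 / 411.2 * 100 = 7.2%

7.2


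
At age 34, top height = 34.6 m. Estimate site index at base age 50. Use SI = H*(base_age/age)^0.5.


Formula: SI = H_dom * (base_age / age)^0.5
Age ratio = 50 / 34 = 1.47059
sqrt(age_ratio) = 1.21268
SI = 34.6 * 1.21268 = 42.0 m

42.0


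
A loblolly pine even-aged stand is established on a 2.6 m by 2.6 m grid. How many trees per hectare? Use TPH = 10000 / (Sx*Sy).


Formula: TPH = 10000 m^2/ha / (spacing_x * spacing_y)
Area per tree = 2.6 m * 2.6 m = 6.76 m^2
TPH = 10000 / 6.76 = 1479 trees/ha

1479


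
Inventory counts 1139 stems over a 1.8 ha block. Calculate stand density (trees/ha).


Formula: Stand Density = N_trees / Area_ha
Density = 1139 trees / 1.8 ha
Density = 633 trees/ha

633


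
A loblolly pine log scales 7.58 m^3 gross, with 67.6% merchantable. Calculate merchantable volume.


Formula: MV = V_total * (merchantable_pct / 100)
Merchantable fraction = 67.6% / 100 = 0.676
MV = 7.58 m^3 * 0.676 = 5.124 m^3

5.124


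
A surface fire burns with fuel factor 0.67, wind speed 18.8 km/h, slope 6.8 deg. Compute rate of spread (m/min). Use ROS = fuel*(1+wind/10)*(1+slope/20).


Formula: ROS = fuel * (1 + wind/10) * (1 + slope/20)
Wind factor = 1 + 18.8/10 = 2.88
Slope factor = 1 + 6.8/20 = 1.34
ROS = 0.67 * 2.88 * 1.34 = 2.59 m/min

2.59


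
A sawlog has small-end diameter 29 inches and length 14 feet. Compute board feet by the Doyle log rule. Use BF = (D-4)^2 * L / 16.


Doyle: BF = (D - 4)^2 * L / 16
Adjusted diameter = 29 - 4 = 25 in
(D-4)^2 = 25^2 = 625
BF = 625 * 14 / 16 = 547 BF

547


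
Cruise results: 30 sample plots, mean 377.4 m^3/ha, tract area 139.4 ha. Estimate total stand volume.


Formula: Total Volume = Mean Volume per ha * Total Area
Total Volume = 377.4 m^3/ha * 139.4 ha
Total Volume = 52610 m^3

52610


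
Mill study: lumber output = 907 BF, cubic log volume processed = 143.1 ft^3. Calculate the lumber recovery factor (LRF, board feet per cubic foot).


Formula: LRF = Lumber Output (BF) / Log Input (ft^3)
LRF = 907 BF / 143.1 ft^3
LRF = 6.34 BF/ft^3

6.34


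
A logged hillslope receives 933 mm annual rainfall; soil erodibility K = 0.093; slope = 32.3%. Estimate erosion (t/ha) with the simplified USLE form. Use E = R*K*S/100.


Formula: E = R * K * S / 100  (simplified USLE)
R * K = 933 * 0.093 = 86.769
E = 86.769 * 32.3 / 100 = 28.03 t/ha

28.03


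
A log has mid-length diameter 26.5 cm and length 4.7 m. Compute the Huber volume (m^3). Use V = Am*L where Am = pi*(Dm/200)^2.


Huber: V = Am * L,  Am = pi*(Dm/200)^2
Am = pi*(26.5/200)^2 = 0.055155 m^2
V = 0.055155*4.7 = 0.2592 m^3

0.2592


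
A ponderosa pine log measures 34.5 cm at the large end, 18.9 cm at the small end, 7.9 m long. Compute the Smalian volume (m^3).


Smalian: V = (A1 + A2)/2 * L,  A = pi*(D/200)^2
A1 = pi*(34.5/200)^2 = 0.093482 m^2
A2 = pi*(18.9/200)^2 = 0.028055 m^2
V = (0.093482+0.028055)/2*7.9 = 0.4801 m^3

0.4801


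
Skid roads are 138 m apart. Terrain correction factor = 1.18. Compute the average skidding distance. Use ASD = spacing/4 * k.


Formula: ASD = (spacing / 4) * correction
Uncorrected distance = spacing / 4 = 138 / 4 = 34.5 m
ASD = 34.5 * 1.18 = 41 m

41


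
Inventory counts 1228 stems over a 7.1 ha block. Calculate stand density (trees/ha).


Formula: Stand Density = N_trees / Area_ha
Density = 1228 trees / 7.1 ha
Density = 173 trees/ha

173


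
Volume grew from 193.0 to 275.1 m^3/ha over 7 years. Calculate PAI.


Formula: PAI = (V_T2 - V_T1) / (T2 - T1)
Volume increment = 275.1 - 193.0 = 82.1 m^3/ha
PAI = 82.1 / 7 = 11.73 m^3/ha/year

11.73


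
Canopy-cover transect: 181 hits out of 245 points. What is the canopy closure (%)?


Formula: Canopy closure = covered points / total points * 100
Closure = 181 / 245 * 100
Closure = 0.7388 * 100 = 73.9%

73.9


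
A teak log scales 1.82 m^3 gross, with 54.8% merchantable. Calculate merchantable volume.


Formula: MV = V_total * (merchantable_pct / 100)
Merchantable fraction = 54.8% / 100 = 0.548
MV = 1.82 m^3 * 0.548 = 0.997 m^3

0.997


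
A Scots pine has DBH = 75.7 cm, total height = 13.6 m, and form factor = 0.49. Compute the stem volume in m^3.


Formula: V = pi * (DBH/200)^2 * H * ff
Radius = DBH/200 = 75.7/200 = 0.3785 m
Radius^2 = 0.3785^2 = 0.14326225 m^2
V = pi * 0.14326225 * 13.6 * 0.49
V = 2.999 m^3

2.999


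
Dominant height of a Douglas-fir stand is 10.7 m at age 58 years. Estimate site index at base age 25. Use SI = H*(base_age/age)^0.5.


Formula: SI = H_dom * (base_age / age)^0.5
Age ratio = 25 / 58 = 0.43103
sqrt(age_ratio) = 0.65653
SI = 10.7 * 0.65653 = 7.0 m

7.0


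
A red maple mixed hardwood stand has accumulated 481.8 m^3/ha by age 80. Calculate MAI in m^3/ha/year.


Formula: MAI = Total Volume / Stand Age
MAI = 481.8 m^3/ha / 80 years
MAI = 6.02 m^3/ha/year

6.02


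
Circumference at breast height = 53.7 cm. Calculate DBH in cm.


Formula: DBH = C / pi
DBH = 53.7 / pi
pi = 3.14159...
DBH = 17.1 cm

17.1


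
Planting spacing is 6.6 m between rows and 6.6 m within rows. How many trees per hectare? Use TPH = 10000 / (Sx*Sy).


Formula: TPH = 10000 m^2/ha / (spacing_x * spacing_y)
Area per tree = 6.6 m * 6.6 m = 43.56 m^2
TPH = 10000 / 43.56 = 230 trees/ha

230


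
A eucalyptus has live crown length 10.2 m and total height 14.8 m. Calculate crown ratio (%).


Formula: Crown Ratio = (Crown Length / Total Height) * 100
CR = (10.2 m / 14.8 m) * 100
CR = 0.6892 * 100 = 68.9%

68.9


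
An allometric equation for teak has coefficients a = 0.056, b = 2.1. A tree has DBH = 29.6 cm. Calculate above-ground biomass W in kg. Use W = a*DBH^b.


Formula: W = a * DBH^b  (allometric power law)
DBH^b = 29.6^2.1 = 1229.4549
W = 0.056 * 1229.4549 = 68.8 kg

68.8


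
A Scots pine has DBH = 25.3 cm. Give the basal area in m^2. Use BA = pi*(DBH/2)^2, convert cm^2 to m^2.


Formula: BA = pi * (DBH/2)^2 / 10000  (cm^2 to m^2)
Radius = DBH/2 = 25.3/2 = 12.65 cm
BA = pi * 12.65^2 / 10000
   = 502.7255 cm^2 / 10000
   = 0.0503 m^2

0.0503


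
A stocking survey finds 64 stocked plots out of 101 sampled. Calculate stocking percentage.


Formula: Stocking % = stocked plots / total plots * 100
Stocking = 64 / 101 * 100
Stocking = 0.6337 * 100 = 63.4%

63.4


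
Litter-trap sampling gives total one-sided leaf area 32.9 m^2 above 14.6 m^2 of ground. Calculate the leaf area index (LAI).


Formula: LAI = total leaf area / ground area  (dimensionless)
LAI = 32.9 m^2 / 14.6 m^2
LAI = 2.25

2.25


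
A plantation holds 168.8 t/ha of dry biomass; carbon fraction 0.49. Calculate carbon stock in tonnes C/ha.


Formula: Carbon Stock = Biomass * Carbon Fraction
C = 168.8 t/ha * 0.49
C = 82.7 t C/ha

82.7


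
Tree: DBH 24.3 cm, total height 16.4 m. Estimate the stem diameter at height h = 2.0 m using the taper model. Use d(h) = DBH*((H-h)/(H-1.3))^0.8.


Taper: d(h) = DBH * ((H - h) / (H - 1.3))^0.8
Numerator = H - h = 16.4 - 2.0 = 14.4 m
Denominator = H - 1.3 = 16.4 - 1.3 = 15.1 m
Ratio = 14.4 / 15.1 = 0.95364
d = 24.3 * 0.95364^0.8 = 23.4 cm

23.4


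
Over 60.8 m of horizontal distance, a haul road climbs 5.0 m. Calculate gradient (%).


Formula: Gradient = rise / run * 100
Gradient = 5.0 / 60.8 * 100 = 8.2%

8.2


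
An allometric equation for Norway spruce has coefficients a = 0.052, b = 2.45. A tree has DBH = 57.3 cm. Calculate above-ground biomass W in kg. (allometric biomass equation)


Formula: W = a * DBH^b  (allometric power law)
DBH^b = 57.3^2.45 = 20299.1954
W = 0.052 * 20299.1954 = 1055.6 kg

1055.6


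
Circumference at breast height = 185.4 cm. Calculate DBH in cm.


Formula: DBH = C / pi
DBH = 185.4 / pi
pi = 3.14159...
DBH = 59.0 cm

59.0


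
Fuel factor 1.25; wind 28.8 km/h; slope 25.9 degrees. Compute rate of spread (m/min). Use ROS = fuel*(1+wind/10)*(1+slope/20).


Formula: ROS = fuel * (1 + wind/10) * (1 + slope/20)
Wind factor = 1 + 28.8/10 = 3.88
Slope factor = 1 + 25.9/20 = 2.295
ROS = 1.25 * 3.88 * 2.295 = 11.13 m/min

11.13


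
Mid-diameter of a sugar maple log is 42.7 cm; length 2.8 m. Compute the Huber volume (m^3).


Huber: V = Am * L,  Am = pi*(Dm/200)^2
Am = pi*(42.7/200)^2 = 0.143201 m^2
V = 0.143201*2.8 = 0.401 m^3

0.401


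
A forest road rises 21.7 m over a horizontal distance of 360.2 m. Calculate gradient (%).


Formula: Gradient = rise / run * 100
Gradient = 21.7 / 360.2 * 100 = 6.0%

6.0


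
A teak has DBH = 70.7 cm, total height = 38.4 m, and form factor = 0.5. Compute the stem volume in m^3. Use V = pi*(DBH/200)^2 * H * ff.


Formula: V = pi * (DBH/200)^2 * H * ff
Radius = DBH/200 = 70.7/200 = 0.3535 m
Radius^2 = 0.3535^2 = 0.12496225 m^2
V = pi * 0.12496225 * 38.4 * 0.5
V = 7.538 m^3

7.538


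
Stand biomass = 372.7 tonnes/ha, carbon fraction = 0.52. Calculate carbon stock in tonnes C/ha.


Formula: Carbon Stock = Biomass * Carbon Fraction
C = 372.7 t/ha * 0.52
C = 193.8 t C/ha

193.8


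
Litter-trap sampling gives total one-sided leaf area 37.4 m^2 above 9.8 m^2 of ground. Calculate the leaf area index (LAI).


Formula: LAI = total leaf area / ground area  (dimensionless)
LAI = 37.4 m^2 / 9.8 m^2
LAI = 3.82

3.82


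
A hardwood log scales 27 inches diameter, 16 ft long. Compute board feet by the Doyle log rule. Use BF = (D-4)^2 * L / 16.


Doyle: BF = (D - 4)^2 * L / 16
Adjusted diameter = 27 - 4 = 23 in
(D-4)^2 = 23^2 = 529
BF = 529 * 16 / 16 = 529 BF

529


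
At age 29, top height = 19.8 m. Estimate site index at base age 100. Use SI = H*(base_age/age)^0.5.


Formula: SI = H_dom * (base_age / age)^0.5
Age ratio = 100 / 29 = 3.44828
sqrt(age_ratio) = 1.85695
SI = 19.8 * 1.85695 = 36.8 m

36.8


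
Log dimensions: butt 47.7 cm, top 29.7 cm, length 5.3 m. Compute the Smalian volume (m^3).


Smalian: V = (A1 + A2)/2 * L,  A = pi*(D/200)^2
A1 = pi*(47.7/200)^2 = 0.178701 m^2
A2 = pi*(29.7/200)^2 = 0.069279 m^2
V = (0.178701+0.069279)/2*5.3 = 0.6571 m^3

0.6571


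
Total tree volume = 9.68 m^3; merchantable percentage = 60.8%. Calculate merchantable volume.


Formula: MV = V_total * (merchantable_pct / 100)
Merchantable fraction = 60.8% / 100 = 0.608
MV = 9.68 m^3 * 0.608 = 5.885 m^3

5.885


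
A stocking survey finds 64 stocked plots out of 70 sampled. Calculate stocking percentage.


Formula: Stocking % = stocked plots / total plots * 100
Stocking = 64 / 70 * 100
Stocking = 0.9143 * 100 = 91.4%

91.4


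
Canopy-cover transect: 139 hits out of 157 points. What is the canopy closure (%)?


Formula: Canopy closure = covered points / total points * 100
Closure = 139 / 157 * 100
Closure = 0.8854 * 100 = 88.5%

88.5


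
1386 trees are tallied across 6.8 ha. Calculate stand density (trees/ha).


Formula: Stand Density = N_trees / Area_ha
Density = 1386 trees / 6.8 ha
Density = 204 trees/ha

204


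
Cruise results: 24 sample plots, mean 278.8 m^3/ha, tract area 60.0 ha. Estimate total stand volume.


Formula: Total Volume = Mean Volume per ha * Total Area
Total Volume = 278.8 m^3/ha * 60.0 ha
Total Volume = 16728 m^3

16728


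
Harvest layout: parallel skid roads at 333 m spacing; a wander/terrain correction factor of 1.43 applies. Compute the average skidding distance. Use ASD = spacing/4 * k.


Formula: ASD = (spacing / 4) * correction
Uncorrected distance = spacing / 4 = 333 / 4 = 83.25 m
ASD = 83.25 * 1.43 = 119 m

119


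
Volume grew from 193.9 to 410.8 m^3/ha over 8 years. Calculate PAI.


Formula: PAI = (V_T2 - V_T1) / (T2 - T1)
Volume increment = 410.8 - 193.9 = 216.9 m^3/ha
PAI = 216.9 / 8 = 27.11 m^3/ha/year

27.11


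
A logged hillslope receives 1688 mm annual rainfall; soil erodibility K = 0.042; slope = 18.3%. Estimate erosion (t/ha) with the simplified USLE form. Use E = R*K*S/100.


Formula: E = R * K * S / 100  (simplified USLE)
R * K = 1688 * 0.042 = 70.896
E = 70.896 * 18.3 / 100 = 12.97 t/ha

12.97


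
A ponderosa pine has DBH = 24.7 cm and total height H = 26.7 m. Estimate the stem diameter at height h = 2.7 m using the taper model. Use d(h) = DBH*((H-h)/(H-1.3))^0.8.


Taper: d(h) = DBH * ((H - h) / (H - 1.3))^0.8
Numerator = H - h = 26.7 - 2.7 = 24.0 m
Denominator = H - 1.3 = 26.7 - 1.3 = 25.4 m
Ratio = 24.0 / 25.4 = 0.94488
d = 24.7 * 0.94488^0.8 = 23.6 cm

23.6


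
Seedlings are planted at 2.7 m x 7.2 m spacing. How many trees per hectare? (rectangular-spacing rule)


Formula: TPH = 10000 m^2/ha / (spacing_x * spacing_y)
Area per tree = 2.7 m * 7.2 m = 19.44 m^2
TPH = 10000 / 19.44 = 514 trees/ha

514


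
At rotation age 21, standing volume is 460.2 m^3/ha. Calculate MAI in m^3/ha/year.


Formula: MAI = Total Volume / Stand Age
MAI = 460.2 m^3/ha / 21 years
MAI = 21.91 m^3/ha/year

21.91


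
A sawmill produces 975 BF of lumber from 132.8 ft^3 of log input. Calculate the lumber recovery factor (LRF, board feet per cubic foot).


Formula: LRF = Lumber Output (BF) / Log Input (ft^3)
LRF = 975 BF / 132.8 ft^3
LRF = 7.34 BF/ft^3

7.34


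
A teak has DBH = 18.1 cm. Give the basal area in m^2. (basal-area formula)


Formula: BA = pi * (DBH/2)^2 / 10000  (cm^2 to m^2)
Radius = DBH/2 = 18.1/2 = 9.05 cm
BA = pi * 9.05^2 / 10000
   = 257.3043 cm^2 / 10000
   = 0.0257 m^2

0.0257


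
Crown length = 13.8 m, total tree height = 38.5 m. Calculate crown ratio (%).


Formula: Crown Ratio = (Crown Length / Total Height) * 100
CR = (13.8 m / 38.5 m) * 100
CR = 0.3584 * 100 = 35.8%

35.8


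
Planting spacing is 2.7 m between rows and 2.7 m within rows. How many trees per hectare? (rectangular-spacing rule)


Formula: TPH = 10000 m^2/ha / (spacing_x * spacing_y)
Area per tree = 2.7 m * 2.7 m = 7.29 m^2
TPH = 10000 / 7.29 = 1372 trees/ha

1372


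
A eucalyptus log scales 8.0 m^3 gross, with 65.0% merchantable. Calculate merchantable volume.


Formula: MV = V_total * (merchantable_pct / 100)
Merchantable fraction = 65.0% / 100 = 0.65
MV = 8.0 m^3 * 0.65 = 5.2 m^3

5.2


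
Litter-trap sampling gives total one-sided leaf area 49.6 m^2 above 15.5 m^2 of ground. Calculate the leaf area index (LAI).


Formula: LAI = total leaf area / ground area  (dimensionless)
LAI = 49.6 m^2 / 15.5 m^2
LAI = 3.2

3.2


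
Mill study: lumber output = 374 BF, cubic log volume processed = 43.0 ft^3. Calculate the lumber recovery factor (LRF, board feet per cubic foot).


Formula: LRF = Lumber Output (BF) / Log Input (ft^3)
LRF = 374 BF / 43.0 ft^3
LRF = 8.7 BF/ft^3

8.7


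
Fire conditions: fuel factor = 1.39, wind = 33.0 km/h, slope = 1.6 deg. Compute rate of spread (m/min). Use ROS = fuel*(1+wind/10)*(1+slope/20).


Formula: ROS = fuel * (1 + wind/10) * (1 + slope/20)
Wind factor = 1 + 33.0/10 = 4.3
Slope factor = 1 + 1.6/20 = 1.08
ROS = 1.39 * 4.3 * 1.08 = 6.46 m/min

6.46


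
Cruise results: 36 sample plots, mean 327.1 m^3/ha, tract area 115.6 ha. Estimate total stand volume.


Formula: Total Volume = Mean Volume per ha * Total Area
Total Volume = 327.1 m^3/ha * 115.6 ha
Total Volume = 37813 m^3

37813


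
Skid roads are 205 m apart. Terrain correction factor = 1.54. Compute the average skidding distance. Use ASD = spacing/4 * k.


Formula: ASD = (spacing / 4) * correction
Uncorrected distance = spacing / 4 = 205 / 4 = 51.25 m
ASD = 51.25 * 1.54 = 79 m

79


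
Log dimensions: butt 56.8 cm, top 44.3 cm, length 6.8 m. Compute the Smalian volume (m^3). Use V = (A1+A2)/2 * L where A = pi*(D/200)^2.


Smalian: V = (A1 + A2)/2 * L,  A = pi*(D/200)^2
A1 = pi*(56.8/200)^2 = 0.253388 m^2
A2 = pi*(44.3/200)^2 = 0.154134 m^2
V = (0.253388+0.154134)/2*6.8 = 1.3856 m^3

1.3856


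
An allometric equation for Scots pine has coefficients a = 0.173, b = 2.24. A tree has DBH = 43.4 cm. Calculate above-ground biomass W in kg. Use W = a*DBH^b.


Formula: W = a * DBH^b  (allometric power law)
DBH^b = 43.4^2.24 = 4655.6143
W = 0.173 * 4655.6143 = 805.4 kg

805.4


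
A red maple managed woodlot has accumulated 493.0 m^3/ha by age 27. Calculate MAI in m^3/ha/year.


Formula: MAI = Total Volume / Stand Age
MAI = 493.0 m^3/ha / 27 years
MAI = 18.26 m^3/ha/year

18.26


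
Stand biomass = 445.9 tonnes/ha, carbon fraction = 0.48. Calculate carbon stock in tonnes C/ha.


Formula: Carbon Stock = Biomass * Carbon Fraction
C = 445.9 t/ha * 0.48
C = 214.0 t C/ha

214.0


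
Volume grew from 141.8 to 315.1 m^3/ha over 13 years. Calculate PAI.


Formula: PAI = (V_T2 - V_T1) / (T2 - T1)
Volume increment = 315.1 - 141.8 = 173.3 m^3/ha
PAI = 173.3 / 13 = 13.33 m^3/ha/year

13.33


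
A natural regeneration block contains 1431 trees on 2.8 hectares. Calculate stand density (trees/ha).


Formula: Stand Density = N_trees / Area_ha
Density = 1431 trees / 2.8 ha
Density = 511 trees/ha

511


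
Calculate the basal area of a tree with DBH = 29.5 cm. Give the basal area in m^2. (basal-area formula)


Formula: BA = pi * (DBH/2)^2 / 10000  (cm^2 to m^2)
Radius = DBH/2 = 29.5/2 = 14.75 cm
BA = pi * 14.75^2 / 10000
   = 683.4928 cm^2 / 10000
   = 0.0683 m^2

0.0683


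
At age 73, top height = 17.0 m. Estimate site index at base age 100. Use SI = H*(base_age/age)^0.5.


Formula: SI = H_dom * (base_age / age)^0.5
Age ratio = 100 / 73 = 1.36986
sqrt(age_ratio) = 1.17041
SI = 17.0 * 1.17041 = 19.9 m

19.9


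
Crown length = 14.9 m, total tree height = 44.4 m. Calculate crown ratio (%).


Formula: Crown Ratio = (Crown Length / Total Height) * 100
CR = (14.9 m / 44.4 m) * 100
CR = 0.3356 * 100 = 33.6%

33.6


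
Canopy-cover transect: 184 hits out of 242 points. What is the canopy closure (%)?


Formula: Canopy closure = covered points / total points * 100
Closure = 184 / 242 * 100
Closure = 0.7603 * 100 = 76.0%

76.0


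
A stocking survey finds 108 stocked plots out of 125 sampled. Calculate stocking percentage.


Formula: Stocking % = stocked plots / total plots * 100
Stocking = 108 / 125 * 100
Stocking = 0.864 * 100 = 86.4%

86.4


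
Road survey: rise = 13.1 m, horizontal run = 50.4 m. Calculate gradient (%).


Formula: Gradient = rise / run * 100
Gradient = 13.1 / 50.4 * 100 = 26.0%

26.0


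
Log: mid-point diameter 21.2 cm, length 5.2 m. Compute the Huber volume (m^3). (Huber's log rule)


Huber: V = Am * L,  Am = pi*(Dm/200)^2
Am = pi*(21.2/200)^2 = 0.035299 m^2
V = 0.035299*5.2 = 0.1836 m^3

0.1836


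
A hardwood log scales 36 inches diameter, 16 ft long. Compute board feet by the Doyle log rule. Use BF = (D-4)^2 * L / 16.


Doyle: BF = (D - 4)^2 * L / 16
Adjusted diameter = 36 - 4 = 32 in
(D-4)^2 = 32^2 = 1024
BF = 1024 * 16 / 16 = 1024 BF

1024


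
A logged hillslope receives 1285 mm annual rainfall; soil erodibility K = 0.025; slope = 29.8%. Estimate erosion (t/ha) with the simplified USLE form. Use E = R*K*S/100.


Formula: E = R * K * S / 100  (simplified USLE)
R * K = 1285 * 0.025 = 32.125
E = 32.125 * 29.8 / 100 = 9.57 t/ha

9.57


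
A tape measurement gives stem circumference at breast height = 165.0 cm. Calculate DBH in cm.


Formula: DBH = C / pi
DBH = 165.0 / pi
pi = 3.14159...
DBH = 52.5 cm

52.5


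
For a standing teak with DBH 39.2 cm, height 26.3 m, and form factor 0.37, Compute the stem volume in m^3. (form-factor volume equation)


Formula: V = pi * (DBH/200)^2 * H * ff
Radius = DBH/200 = 39.2/200 = 0.196 m
Radius^2 = 0.196^2 = 0.038416 m^2
V = pi * 0.038416 * 26.3 * 0.37
V = 1.174 m^3

1.174


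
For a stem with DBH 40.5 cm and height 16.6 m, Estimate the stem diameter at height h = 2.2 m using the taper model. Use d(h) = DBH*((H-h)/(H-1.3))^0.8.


Taper: d(h) = DBH * ((H - h) / (H - 1.3))^0.8
Numerator = H - h = 16.6 - 2.2 = 14.4 m
Denominator = H - 1.3 = 16.6 - 1.3 = 15.3 m
Ratio = 14.4 / 15.3 = 0.94118
d = 40.5 * 0.94118^0.8 = 38.6 cm

38.6


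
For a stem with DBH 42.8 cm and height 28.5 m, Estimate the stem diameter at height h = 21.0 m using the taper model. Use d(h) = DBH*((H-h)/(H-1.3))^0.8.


Taper: d(h) = DBH * ((H - h) / (H - 1.3))^0.8
Numerator = H - h = 28.5 - 21.0 = 7.5 m
Denominator = H - 1.3 = 28.5 - 1.3 = 27.2 m
Ratio = 7.5 / 27.2 = 0.27574
d = 42.8 * 0.27574^0.8 = 15.3 cm

15.3


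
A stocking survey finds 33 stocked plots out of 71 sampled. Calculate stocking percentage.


Formula: Stocking % = stocked plots / total plots * 100
Stocking = 33 / 71 * 100
Stocking = 0.4648 * 100 = 46.5%

46.5


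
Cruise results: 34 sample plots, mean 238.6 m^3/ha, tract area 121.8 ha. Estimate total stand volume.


Formula: Total Volume = Mean Volume per ha * Total Area
Total Volume = 238.6 m^3/ha * 121.8 ha
Total Volume = 29061 m^3

29061


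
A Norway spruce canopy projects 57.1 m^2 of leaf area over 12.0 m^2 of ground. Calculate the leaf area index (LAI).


Formula: LAI = total leaf area / ground area  (dimensionless)
LAI = 57.1 m^2 / 12.0 m^2
LAI = 4.76

4.76


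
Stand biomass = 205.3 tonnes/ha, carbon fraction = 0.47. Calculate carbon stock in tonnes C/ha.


Formula: Carbon Stock = Biomass * Carbon Fraction
C = 205.3 t/ha * 0.47
C = 96.5 t C/ha

96.5


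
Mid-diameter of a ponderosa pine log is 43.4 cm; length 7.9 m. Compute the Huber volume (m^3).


Huber: V = Am * L,  Am = pi*(Dm/200)^2
Am = pi*(43.4/200)^2 = 0.147934 m^2
V = 0.147934*7.9 = 1.1687 m^3

1.1687


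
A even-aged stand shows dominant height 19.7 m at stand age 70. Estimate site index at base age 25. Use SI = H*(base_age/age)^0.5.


Formula: SI = H_dom * (base_age / age)^0.5
Age ratio = 25 / 70 = 0.35714
sqrt(age_ratio) = 0.59761
SI = 19.7 * 0.59761 = 11.8 m

11.8


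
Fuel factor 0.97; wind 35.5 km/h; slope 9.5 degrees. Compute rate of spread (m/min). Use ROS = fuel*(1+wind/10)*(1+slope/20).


Formula: ROS = fuel * (1 + wind/10) * (1 + slope/20)
Wind factor = 1 + 35.5/10 = 4.55
Slope factor = 1 + 9.5/20 = 1.475
ROS = 0.97 * 4.55 * 1.475 = 6.51 m/min

6.51


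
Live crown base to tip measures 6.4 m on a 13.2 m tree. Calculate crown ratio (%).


Formula: Crown Ratio = (Crown Length / Total Height) * 100
CR = (6.4 m / 13.2 m) * 100
CR = 0.4848 * 100 = 48.5%

48.5


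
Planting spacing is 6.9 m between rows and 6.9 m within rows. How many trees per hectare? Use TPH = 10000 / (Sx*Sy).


Formula: TPH = 10000 m^2/ha / (spacing_x * spacing_y)
Area per tree = 6.9 m * 6.9 m = 47.61 m^2
TPH = 10000 / 47.61 = 210 trees/ha

210


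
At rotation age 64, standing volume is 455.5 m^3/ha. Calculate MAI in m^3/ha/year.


Formula: MAI = Total Volume / Stand Age
MAI = 455.5 m^3/ha / 64 years
MAI = 7.12 m^3/ha/year

7.12


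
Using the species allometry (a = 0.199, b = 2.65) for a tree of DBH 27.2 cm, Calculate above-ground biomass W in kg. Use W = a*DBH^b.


Formula: W = a * DBH^b  (allometric power law)
DBH^b = 27.2^2.65 = 6332.9724
W = 0.199 * 6332.9724 = 1260.3 kg

1260.3


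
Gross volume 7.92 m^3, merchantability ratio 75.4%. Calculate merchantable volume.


Formula: MV = V_total * (merchantable_pct / 100)
Merchantable fraction = 75.4% / 100 = 0.754
MV = 7.92 m^3 * 0.754 = 5.972 m^3

5.972


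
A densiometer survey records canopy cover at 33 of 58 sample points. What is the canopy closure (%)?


Formula: Canopy closure = covered points / total points * 100
Closure = 33 / 58 * 100
Closure = 0.569 * 100 = 56.9%

56.9


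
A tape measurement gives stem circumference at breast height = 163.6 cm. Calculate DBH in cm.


Formula: DBH = C / pi
DBH = 163.6 / pi
pi = 3.14159...
DBH = 52.1 cm

52.1


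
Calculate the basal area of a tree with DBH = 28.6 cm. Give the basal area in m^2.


Formula: BA = pi * (DBH/2)^2 / 10000  (cm^2 to m^2)
Radius = DBH/2 = 28.6/2 = 14.3 cm
BA = pi * 14.3^2 / 10000
   = 642.4243 cm^2 / 10000
   = 0.0642 m^2

0.0642


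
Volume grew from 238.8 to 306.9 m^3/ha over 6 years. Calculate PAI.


Formula: PAI = (V_T2 - V_T1) / (T2 - T1)
Volume increment = 306.9 - 238.8 = 68.1 m^3/ha
PAI = 68.1 / 6 = 11.35 m^3/ha/year

11.35


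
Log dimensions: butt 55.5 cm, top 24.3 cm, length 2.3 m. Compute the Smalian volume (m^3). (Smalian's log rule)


Smalian: V = (A1 + A2)/2 * L,  A = pi*(D/200)^2
A1 = pi*(55.5/200)^2 = 0.241922 m^2
A2 = pi*(24.3/200)^2 = 0.046377 m^2
V = (0.241922+0.046377)/2*2.3 = 0.3315 m^3

0.3315


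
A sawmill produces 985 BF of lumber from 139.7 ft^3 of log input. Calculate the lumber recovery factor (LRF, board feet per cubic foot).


Formula: LRF = Lumber Output (BF) / Log Input (ft^3)
LRF = 985 BF / 139.7 ft^3
LRF = 7.05 BF/ft^3

7.05


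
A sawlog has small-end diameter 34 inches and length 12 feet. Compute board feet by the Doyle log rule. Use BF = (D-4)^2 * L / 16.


Doyle: BF = (D - 4)^2 * L / 16
Adjusted diameter = 34 - 4 = 30 in
(D-4)^2 = 30^2 = 900
BF = 900 * 12 / 16 = 675 BF

675


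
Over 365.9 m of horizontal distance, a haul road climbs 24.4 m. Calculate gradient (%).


Formula: Gradient = rise / run * 100
Gradient = 24.4 / 365.9 * 100 = 6.7%

6.7


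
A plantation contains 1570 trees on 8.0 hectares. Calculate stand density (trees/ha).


Formula: Stand Density = N_trees / Area_ha
Density = 1570 trees / 8.0 ha
Density = 196 trees/ha

196


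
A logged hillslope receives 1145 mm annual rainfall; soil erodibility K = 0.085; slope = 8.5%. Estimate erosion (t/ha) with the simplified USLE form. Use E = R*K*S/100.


Formula: E = R * K * S / 100  (simplified USLE)
R * K = 1145 * 0.085 = 97.325
E = 97.325 * 8.5 / 100 = 8.27 t/ha

8.27


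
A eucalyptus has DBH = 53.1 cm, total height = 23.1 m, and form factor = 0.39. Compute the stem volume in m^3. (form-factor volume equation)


Formula: V = pi * (DBH/200)^2 * H * ff
Radius = DBH/200 = 53.1/200 = 0.2655 m
Radius^2 = 0.2655^2 = 0.07049025 m^2
V = pi * 0.07049025 * 23.1 * 0.39
V = 1.995 m^3

1.995


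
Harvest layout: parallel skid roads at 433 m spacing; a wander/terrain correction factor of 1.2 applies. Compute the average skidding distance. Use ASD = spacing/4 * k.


Formula: ASD = (spacing / 4) * correction
Uncorrected distance = spacing / 4 = 433 / 4 = 108.25 m
ASD = 108.25 * 1.2 = 130 m

130


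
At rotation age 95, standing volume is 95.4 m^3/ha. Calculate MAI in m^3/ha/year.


Formula: MAI = Total Volume / Stand Age
MAI = 95.4 m^3/ha / 95 years
MAI = 1.0 m^3/ha/year

1.0


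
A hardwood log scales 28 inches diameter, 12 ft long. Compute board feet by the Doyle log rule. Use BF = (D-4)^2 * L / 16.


Doyle: BF = (D - 4)^2 * L / 16
Adjusted diameter = 28 - 4 = 24 in
(D-4)^2 = 24^2 = 576
BF = 576 * 12 / 16 = 432 BF

432


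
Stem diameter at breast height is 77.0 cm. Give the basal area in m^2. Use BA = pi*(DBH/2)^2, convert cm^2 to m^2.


Formula: BA = pi * (DBH/2)^2 / 10000  (cm^2 to m^2)
Radius = DBH/2 = 77.0/2 = 38.5 cm
BA = pi * 38.5^2 / 10000
   = 4656.6257 cm^2 / 10000
   = 0.4657 m^2

0.4657


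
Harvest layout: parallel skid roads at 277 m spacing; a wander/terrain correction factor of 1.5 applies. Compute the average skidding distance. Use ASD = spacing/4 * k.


Formula: ASD = (spacing / 4) * correction
Uncorrected distance = spacing / 4 = 277 / 4 = 69.25 m
ASD = 69.25 * 1.5 = 104 m

104


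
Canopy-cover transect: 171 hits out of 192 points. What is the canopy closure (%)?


Formula: Canopy closure = covered points / total points * 100
Closure = 171 / 192 * 100
Closure = 0.8906 * 100 = 89.1%

89.1


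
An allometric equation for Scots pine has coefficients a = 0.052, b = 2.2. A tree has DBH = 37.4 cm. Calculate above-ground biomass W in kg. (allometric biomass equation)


Formula: W = a * DBH^b  (allometric power law)
DBH^b = 37.4^2.2 = 2886.1409
W = 0.052 * 2886.1409 = 150.1 kg

150.1


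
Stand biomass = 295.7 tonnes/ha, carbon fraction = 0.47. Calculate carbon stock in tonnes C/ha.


Formula: Carbon Stock = Biomass * Carbon Fraction
C = 295.7 t/ha * 0.47
C = 139.0 t C/ha

139.0


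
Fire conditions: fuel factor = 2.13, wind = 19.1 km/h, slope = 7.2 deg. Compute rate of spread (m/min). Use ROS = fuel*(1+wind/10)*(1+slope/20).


Formula: ROS = fuel * (1 + wind/10) * (1 + slope/20)
Wind factor = 1 + 19.1/10 = 2.91
Slope factor = 1 + 7.2/20 = 1.36
ROS = 2.13 * 2.91 * 1.36 = 8.43 m/min

8.43


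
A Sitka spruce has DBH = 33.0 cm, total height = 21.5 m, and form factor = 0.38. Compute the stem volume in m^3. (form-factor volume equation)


Formula: V = pi * (DBH/200)^2 * H * ff
Radius = DBH/200 = 33.0/200 = 0.165 m
Radius^2 = 0.165^2 = 0.027225 m^2
V = pi * 0.027225 * 21.5 * 0.38
V = 0.699 m^3

0.699


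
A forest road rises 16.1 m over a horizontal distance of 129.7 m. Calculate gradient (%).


Formula: Gradient = rise / run * 100
Gradient = 16.1 / 129.7 * 100 = 12.4%

12.4


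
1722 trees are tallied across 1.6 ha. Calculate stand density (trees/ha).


Formula: Stand Density = N_trees / Area_ha
Density = 1722 trees / 1.6 ha
Density = 1076 trees/ha

1076


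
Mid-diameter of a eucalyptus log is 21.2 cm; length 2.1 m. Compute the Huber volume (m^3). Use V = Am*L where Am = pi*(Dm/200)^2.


Huber: V = Am * L,  Am = pi*(Dm/200)^2
Am = pi*(21.2/200)^2 = 0.035299 m^2
V = 0.035299*2.1 = 0.0741 m^3

0.0741


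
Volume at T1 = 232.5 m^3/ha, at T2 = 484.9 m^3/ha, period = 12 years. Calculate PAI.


Formula: PAI = (V_T2 - V_T1) / (T2 - T1)
Volume increment = 484.9 - 232.5 = 252.4 m^3/ha
PAI = 252.4 / 12 = 21.03 m^3/ha/year

21.03


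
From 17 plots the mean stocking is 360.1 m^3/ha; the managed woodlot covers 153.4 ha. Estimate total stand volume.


Formula: Total Volume = Mean Volume per ha * Total Area
Total Volume = 360.1 m^3/ha * 153.4 ha
Total Volume = 55239 m^3

55239


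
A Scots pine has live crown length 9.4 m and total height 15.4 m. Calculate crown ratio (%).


Formula: Crown Ratio = (Crown Length / Total Height) * 100
CR = (9.4 m / 15.4 m) * 100
CR = 0.6104 * 100 = 61.0%

61.0


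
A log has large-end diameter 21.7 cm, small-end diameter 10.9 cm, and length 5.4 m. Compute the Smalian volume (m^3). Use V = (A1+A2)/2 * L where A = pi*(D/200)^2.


Smalian: V = (A1 + A2)/2 * L,  A = pi*(D/200)^2
A1 = pi*(21.7/200)^2 = 0.036984 m^2
A2 = pi*(10.9/200)^2 = 0.009331 m^2
V = (0.036984+0.009331)/2*5.4 = 0.1251 m^3

0.1251


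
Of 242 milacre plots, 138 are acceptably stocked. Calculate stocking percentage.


Formula: Stocking % = stocked plots / total plots * 100
Stocking = 138 / 242 * 100
Stocking = 0.5702 * 100 = 57.0%

57.0


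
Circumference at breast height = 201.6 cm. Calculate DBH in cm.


Formula: DBH = C / pi
DBH = 201.6 / pi
pi = 3.14159...
DBH = 64.2 cm

64.2


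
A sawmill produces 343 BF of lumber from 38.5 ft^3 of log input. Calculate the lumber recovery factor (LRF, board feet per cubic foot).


Formula: LRF = Lumber Output (BF) / Log Input (ft^3)
LRF = 343 BF / 38.5 ft^3
LRF = 8.91 BF/ft^3

8.91


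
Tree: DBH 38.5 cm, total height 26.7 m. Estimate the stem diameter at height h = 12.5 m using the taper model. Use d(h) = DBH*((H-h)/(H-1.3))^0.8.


Taper: d(h) = DBH * ((H - h) / (H - 1.3))^0.8
Numerator = H - h = 26.7 - 12.5 = 14.2 m
Denominator = H - 1.3 = 26.7 - 1.3 = 25.4 m
Ratio = 14.2 / 25.4 = 0.55906
d = 38.5 * 0.55906^0.8 = 24.2 cm

24.2


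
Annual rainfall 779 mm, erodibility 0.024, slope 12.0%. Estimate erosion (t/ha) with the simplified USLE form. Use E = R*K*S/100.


Formula: E = R * K * S / 100  (simplified USLE)
R * K = 779 * 0.024 = 18.696
E = 18.696 * 12.0 / 100 = 2.24 t/ha

2.24


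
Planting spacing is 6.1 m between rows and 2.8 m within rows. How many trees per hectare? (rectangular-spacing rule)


Formula: TPH = 10000 m^2/ha / (spacing_x * spacing_y)
Area per tree = 6.1 m * 2.8 m = 17.08 m^2
TPH = 10000 / 17.08 = 585 trees/ha

585


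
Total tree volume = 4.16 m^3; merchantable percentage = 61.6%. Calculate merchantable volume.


Formula: MV = V_total * (merchantable_pct / 100)
Merchantable fraction = 61.6% / 100 = 0.616
MV = 4.16 m^3 * 0.616 = 2.563 m^3

2.563


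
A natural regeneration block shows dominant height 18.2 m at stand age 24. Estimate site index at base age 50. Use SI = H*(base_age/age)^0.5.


Formula: SI = H_dom * (base_age / age)^0.5
Age ratio = 50 / 24 = 2.08333
sqrt(age_ratio) = 1.44338
SI = 18.2 * 1.44338 = 26.3 m

26.3


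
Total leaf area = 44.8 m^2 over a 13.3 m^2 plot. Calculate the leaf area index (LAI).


Formula: LAI = total leaf area / ground area  (dimensionless)
LAI = 44.8 m^2 / 13.3 m^2
LAI = 3.37

3.37


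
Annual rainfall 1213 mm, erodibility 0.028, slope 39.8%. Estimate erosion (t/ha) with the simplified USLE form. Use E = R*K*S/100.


Formula: E = R * K * S / 100  (simplified USLE)
R * K = 1213 * 0.028 = 33.964
E = 33.964 * 39.8 / 100 = 13.52 t/ha

13.52


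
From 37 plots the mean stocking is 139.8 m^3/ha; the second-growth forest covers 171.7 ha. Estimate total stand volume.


Formula: Total Volume = Mean Volume per ha * Total Area
Total Volume = 139.8 m^3/ha * 171.7 ha
Total Volume = 24004 m^3

24004
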